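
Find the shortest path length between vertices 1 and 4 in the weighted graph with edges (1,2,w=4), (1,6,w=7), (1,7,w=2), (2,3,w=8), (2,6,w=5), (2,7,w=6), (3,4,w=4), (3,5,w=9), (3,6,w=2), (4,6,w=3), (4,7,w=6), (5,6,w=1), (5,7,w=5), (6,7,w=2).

Step 1: Build adjacency list with weights:
  1: 2(w=4), 6(w=7), 7(w=2)
  2: 1(w=4), 3(w=8), 6(w=5), 7(w=6)
  3: 2(w=8), 4(w=4), 5(w=9), 6(w=2)
  4: 3(w=4), 6(w=3), 7(w=6)
  5: 3(w=9), 6(w=1), 7(w=5)
  6: 1(w=7), 2(w=5), 3(w=2), 4(w=3), 5(w=1), 7(w=2)
  7: 1(w=2), 2(w=6), 4(w=6), 5(w=5), 6(w=2)

Step 2: Apply Dijkstra's algorithm from vertex 1:
  Visit vertex 1 (distance=0)
    Update dist[2] = 4
    Update dist[6] = 7
    Update dist[7] = 2
  Visit vertex 7 (distance=2)
    Update dist[4] = 8
    Update dist[5] = 7
    Update dist[6] = 4
  Visit vertex 2 (distance=4)
    Update dist[3] = 12
  Visit vertex 6 (distance=4)
    Update dist[3] = 6
    Update dist[4] = 7
    Update dist[5] = 5
  Visit vertex 5 (distance=5)
  Visit vertex 3 (distance=6)
  Visit vertex 4 (distance=7)

Step 3: Shortest path: 1 -> 7 -> 6 -> 4
Total weight: 2 + 2 + 3 = 7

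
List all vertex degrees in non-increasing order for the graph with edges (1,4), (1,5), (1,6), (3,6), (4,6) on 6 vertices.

Step 1: Count edges incident to each vertex:
  deg(1) = 3 (neighbors: 4, 5, 6)
  deg(2) = 0 (neighbors: none)
  deg(3) = 1 (neighbors: 6)
  deg(4) = 2 (neighbors: 1, 6)
  deg(5) = 1 (neighbors: 1)
  deg(6) = 3 (neighbors: 1, 3, 4)

Step 2: Sort degrees in non-increasing order:
  Degrees: [3, 0, 1, 2, 1, 3] -> sorted: [3, 3, 2, 1, 1, 0]

Degree sequence: [3, 3, 2, 1, 1, 0]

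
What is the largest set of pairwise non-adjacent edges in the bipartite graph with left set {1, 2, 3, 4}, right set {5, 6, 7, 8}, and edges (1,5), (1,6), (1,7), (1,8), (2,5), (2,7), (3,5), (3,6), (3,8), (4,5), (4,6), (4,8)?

Step 1: List the neighbors of each left vertex:
  1: 5, 6, 7, 8
  2: 5, 7
  3: 5, 6, 8
  4: 5, 6, 8

Step 2: Greedily match left vertices, then look for augmenting paths:
  Match 1 -- 5
  Match 2 -- 7
  Match 3 -- 6
  Match 4 -- 8
  No augmenting path remains.

Step 3: Verify this is maximum:
  Matching size 4 = min(|L|, |R|) = min(4, 4), which is an upper bound, so this matching is maximum.

Maximum matching: {(1,5), (2,7), (3,6), (4,8)}
Size: 4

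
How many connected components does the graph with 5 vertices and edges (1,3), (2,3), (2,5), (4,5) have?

Step 1: Build adjacency list from edges:
  1: 3
  2: 3, 5
  3: 1, 2
  4: 5
  5: 2, 4

Step 2: Run BFS/DFS from vertex 1:
  Visited: {1, 3, 2, 5, 4}
  Reached 5 of 5 vertices

Step 3: All 5 vertices reached from vertex 1, so the graph is connected.
Number of connected components: 1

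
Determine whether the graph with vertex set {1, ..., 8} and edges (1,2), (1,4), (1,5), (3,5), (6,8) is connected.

Step 1: Build adjacency list from edges:
  1: 2, 4, 5
  2: 1
  3: 5
  4: 1
  5: 1, 3
  6: 8
  7: (none)
  8: 6

Step 2: Run BFS/DFS from vertex 1:
  Visited: {1, 2, 4, 5, 3}
  Reached 5 of 8 vertices

Step 3: Only 5 of 8 vertices reached. Graph is disconnected.
Connected components: {1, 2, 3, 4, 5}, {6, 8}, {7}
Answer: No, the graph is not connected (3 components).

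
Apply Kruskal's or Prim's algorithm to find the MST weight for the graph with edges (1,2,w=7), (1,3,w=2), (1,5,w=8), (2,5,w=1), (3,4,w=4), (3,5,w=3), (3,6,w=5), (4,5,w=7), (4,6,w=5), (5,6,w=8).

Apply Kruskal's algorithm (sort edges by weight, add if no cycle):

Sorted edges by weight:
  (2,5) w=1
  (1,3) w=2
  (3,5) w=3
  (3,4) w=4
  (3,6) w=5
  (4,6) w=5
  (1,2) w=7
  (4,5) w=7
  (1,5) w=8
  (5,6) w=8

Add edge (2,5) w=1 -- no cycle. Running total: 1
Add edge (1,3) w=2 -- no cycle. Running total: 3
Add edge (3,5) w=3 -- no cycle. Running total: 6
Add edge (3,4) w=4 -- no cycle. Running total: 10
Add edge (3,6) w=5 -- no cycle. Running total: 15

MST edges: (2,5,w=1), (1,3,w=2), (3,5,w=3), (3,4,w=4), (3,6,w=5)
Total MST weight: 1 + 2 + 3 + 4 + 5 = 15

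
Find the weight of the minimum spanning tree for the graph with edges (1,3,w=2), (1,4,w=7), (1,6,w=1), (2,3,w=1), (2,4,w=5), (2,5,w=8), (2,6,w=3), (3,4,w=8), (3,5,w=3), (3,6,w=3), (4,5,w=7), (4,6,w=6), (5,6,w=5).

Apply Kruskal's algorithm (sort edges by weight, add if no cycle):

Sorted edges by weight:
  (1,6) w=1
  (2,3) w=1
  (1,3) w=2
  (2,6) w=3
  (3,5) w=3
  (3,6) w=3
  (2,4) w=5
  (5,6) w=5
  (4,6) w=6
  (1,4) w=7
  (4,5) w=7
  (2,5) w=8
  (3,4) w=8

Add edge (1,6) w=1 -- no cycle. Running total: 1
Add edge (2,3) w=1 -- no cycle. Running total: 2
Add edge (1,3) w=2 -- no cycle. Running total: 4
Skip edge (2,6) w=3 -- would create cycle
Add edge (3,5) w=3 -- no cycle. Running total: 7
Skip edge (3,6) w=3 -- would create cycle
Add edge (2,4) w=5 -- no cycle. Running total: 12

MST edges: (1,6,w=1), (2,3,w=1), (1,3,w=2), (3,5,w=3), (2,4,w=5)
Total MST weight: 1 + 1 + 2 + 3 + 5 = 12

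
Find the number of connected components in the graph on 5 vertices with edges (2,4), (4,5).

Step 1: Build adjacency list from edges:
  1: (none)
  2: 4
  3: (none)
  4: 2, 5
  5: 4

Step 2: Run BFS/DFS from vertex 1:
  Visited: {1}
  Reached 1 of 5 vertices

Step 3: Only 1 of 5 vertices reached. Graph is disconnected.
Connected components: {1}, {2, 4, 5}, {3}
Number of connected components: 3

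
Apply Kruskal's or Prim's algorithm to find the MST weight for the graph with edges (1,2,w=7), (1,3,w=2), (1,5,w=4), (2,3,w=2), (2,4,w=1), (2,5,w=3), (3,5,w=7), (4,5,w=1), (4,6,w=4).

Apply Kruskal's algorithm (sort edges by weight, add if no cycle):

Sorted edges by weight:
  (2,4) w=1
  (4,5) w=1
  (1,3) w=2
  (2,3) w=2
  (2,5) w=3
  (1,5) w=4
  (4,6) w=4
  (1,2) w=7
  (3,5) w=7

Add edge (2,4) w=1 -- no cycle. Running total: 1
Add edge (4,5) w=1 -- no cycle. Running total: 2
Add edge (1,3) w=2 -- no cycle. Running total: 4
Add edge (2,3) w=2 -- no cycle. Running total: 6
Skip edge (2,5) w=3 -- would create cycle
Skip edge (1,5) w=4 -- would create cycle
Add edge (4,6) w=4 -- no cycle. Running total: 10

MST edges: (2,4,w=1), (4,5,w=1), (1,3,w=2), (2,3,w=2), (4,6,w=4)
Total MST weight: 1 + 1 + 2 + 2 + 4 = 10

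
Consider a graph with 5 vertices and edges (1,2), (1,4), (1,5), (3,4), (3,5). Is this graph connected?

Step 1: Build adjacency list from edges:
  1: 2, 4, 5
  2: 1
  3: 4, 5
  4: 1, 3
  5: 1, 3

Step 2: Run BFS/DFS from vertex 1:
  Visited: {1, 2, 4, 5, 3}
  Reached 5 of 5 vertices

Step 3: All 5 vertices reached from vertex 1, so the graph is connected.
Answer: Yes, the graph is connected.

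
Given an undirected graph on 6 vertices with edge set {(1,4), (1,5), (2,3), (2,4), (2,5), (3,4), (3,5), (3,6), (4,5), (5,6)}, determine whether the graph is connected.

Step 1: Build adjacency list from edges:
  1: 4, 5
  2: 3, 4, 5
  3: 2, 4, 5, 6
  4: 1, 2, 3, 5
  5: 1, 2, 3, 4, 6
  6: 3, 5

Step 2: Run BFS/DFS from vertex 1:
  Visited: {1, 4, 5, 2, 3, 6}
  Reached 6 of 6 vertices

Step 3: All 6 vertices reached from vertex 1, so the graph is connected.
Answer: Yes, the graph is connected.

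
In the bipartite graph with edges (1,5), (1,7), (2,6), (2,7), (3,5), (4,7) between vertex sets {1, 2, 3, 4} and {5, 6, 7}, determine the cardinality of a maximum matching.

Step 1: List the neighbors of each left vertex:
  1: 5, 7
  2: 6, 7
  3: 5
  4: 7

Step 2: Greedily match left vertices, then look for augmenting paths:
  Match 1 -- 5
  Match 2 -- 6
  Match 4 -- 7
  No augmenting path remains.

Step 3: Verify this is maximum:
  Matching size 3 = min(|L|, |R|) = min(4, 3), which is an upper bound, so this matching is maximum.

Maximum matching: {(1,5), (2,6), (4,7)}
Size: 3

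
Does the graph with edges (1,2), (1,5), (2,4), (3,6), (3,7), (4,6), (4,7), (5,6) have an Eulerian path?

Step 1: Find the degree of each vertex:
  deg(1) = 2
  deg(2) = 2
  deg(3) = 2
  deg(4) = 3
  deg(5) = 2
  deg(6) = 3
  deg(7) = 2

Step 2: Count vertices with odd degree:
  Odd-degree vertices: 4, 6 (2 total)

Step 3: Apply Euler's theorem:
  - Eulerian circuit exists iff graph is connected and all vertices have even degree
  - Eulerian path exists iff graph is connected and has 0 or 2 odd-degree vertices

Graph is connected with exactly 2 odd-degree vertices (4, 6).
Eulerian path exists (starting and ending at the odd-degree vertices), but no Eulerian circuit.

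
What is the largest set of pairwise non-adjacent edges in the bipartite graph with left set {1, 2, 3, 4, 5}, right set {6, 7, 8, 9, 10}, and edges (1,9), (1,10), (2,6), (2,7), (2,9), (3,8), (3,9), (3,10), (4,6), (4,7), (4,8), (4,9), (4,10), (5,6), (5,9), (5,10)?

Step 1: List the neighbors of each left vertex:
  1: 9, 10
  2: 6, 7, 9
  3: 8, 9, 10
  4: 6, 7, 8, 9, 10
  5: 6, 9, 10

Step 2: Greedily match left vertices, then look for augmenting paths:
  Match 1 -- 9
  Match 2 -- 6
  Match 3 -- 8
  Match 4 -- 7
  Match 5 -- 10
  No augmenting path remains.

Step 3: Verify this is maximum:
  Matching size 5 = min(|L|, |R|) = min(5, 5), which is an upper bound, so this matching is maximum.

Maximum matching: {(1,9), (2,6), (3,8), (4,7), (5,10)}
Size: 5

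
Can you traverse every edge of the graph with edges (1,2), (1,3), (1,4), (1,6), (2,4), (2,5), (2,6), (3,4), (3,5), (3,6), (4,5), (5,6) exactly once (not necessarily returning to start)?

Step 1: Find the degree of each vertex:
  deg(1) = 4
  deg(2) = 4
  deg(3) = 4
  deg(4) = 4
  deg(5) = 4
  deg(6) = 4

Step 2: Count vertices with odd degree:
  All vertices have even degree (0 odd-degree vertices)

Step 3: Apply Euler's theorem:
  - Eulerian circuit exists iff graph is connected and all vertices have even degree
  - Eulerian path exists iff graph is connected and has 0 or 2 odd-degree vertices

Graph is connected with 0 odd-degree vertices.
Both Eulerian circuit and Eulerian path exist.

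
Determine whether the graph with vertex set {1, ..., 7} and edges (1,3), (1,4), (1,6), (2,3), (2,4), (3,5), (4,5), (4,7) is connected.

Step 1: Build adjacency list from edges:
  1: 3, 4, 6
  2: 3, 4
  3: 1, 2, 5
  4: 1, 2, 5, 7
  5: 3, 4
  6: 1
  7: 4

Step 2: Run BFS/DFS from vertex 1:
  Visited: {1, 3, 4, 6, 2, 5, 7}
  Reached 7 of 7 vertices

Step 3: All 7 vertices reached from vertex 1, so the graph is connected.
Answer: Yes, the graph is connected.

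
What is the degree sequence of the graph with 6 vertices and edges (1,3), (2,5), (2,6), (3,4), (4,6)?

Step 1: Count edges incident to each vertex:
  deg(1) = 1 (neighbors: 3)
  deg(2) = 2 (neighbors: 5, 6)
  deg(3) = 2 (neighbors: 1, 4)
  deg(4) = 2 (neighbors: 3, 6)
  deg(5) = 1 (neighbors: 2)
  deg(6) = 2 (neighbors: 2, 4)

Step 2: Sort degrees in non-increasing order:
  Degrees: [1, 2, 2, 2, 1, 2] -> sorted: [2, 2, 2, 2, 1, 1]

Degree sequence: [2, 2, 2, 2, 1, 1]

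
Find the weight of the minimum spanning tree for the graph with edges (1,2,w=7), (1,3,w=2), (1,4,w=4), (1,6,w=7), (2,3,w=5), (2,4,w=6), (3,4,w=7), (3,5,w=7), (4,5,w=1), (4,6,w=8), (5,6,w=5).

Apply Kruskal's algorithm (sort edges by weight, add if no cycle):

Sorted edges by weight:
  (4,5) w=1
  (1,3) w=2
  (1,4) w=4
  (2,3) w=5
  (5,6) w=5
  (2,4) w=6
  (1,6) w=7
  (1,2) w=7
  (3,4) w=7
  (3,5) w=7
  (4,6) w=8

Add edge (4,5) w=1 -- no cycle. Running total: 1
Add edge (1,3) w=2 -- no cycle. Running total: 3
Add edge (1,4) w=4 -- no cycle. Running total: 7
Add edge (2,3) w=5 -- no cycle. Running total: 12
Add edge (5,6) w=5 -- no cycle. Running total: 17

MST edges: (4,5,w=1), (1,3,w=2), (1,4,w=4), (2,3,w=5), (5,6,w=5)
Total MST weight: 1 + 2 + 4 + 5 + 5 = 17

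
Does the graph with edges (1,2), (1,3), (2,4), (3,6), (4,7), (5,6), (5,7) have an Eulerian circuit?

Step 1: Find the degree of each vertex:
  deg(1) = 2
  deg(2) = 2
  deg(3) = 2
  deg(4) = 2
  deg(5) = 2
  deg(6) = 2
  deg(7) = 2

Step 2: Count vertices with odd degree:
  All vertices have even degree (0 odd-degree vertices)

Step 3: Apply Euler's theorem:
  - Eulerian circuit exists iff graph is connected and all vertices have even degree
  - Eulerian path exists iff graph is connected and has 0 or 2 odd-degree vertices

Graph is connected with 0 odd-degree vertices.
Both Eulerian circuit and Eulerian path exist.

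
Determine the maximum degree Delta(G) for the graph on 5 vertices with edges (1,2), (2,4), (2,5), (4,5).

Step 1: Count edges incident to each vertex:
  deg(1) = 1 (neighbors: 2)
  deg(2) = 3 (neighbors: 1, 4, 5)
  deg(3) = 0 (neighbors: none)
  deg(4) = 2 (neighbors: 2, 5)
  deg(5) = 2 (neighbors: 2, 4)

Step 2: Find maximum:
  max(1, 3, 0, 2, 2) = 3 (vertex 2)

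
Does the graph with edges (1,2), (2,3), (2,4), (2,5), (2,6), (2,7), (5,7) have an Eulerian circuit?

Step 1: Find the degree of each vertex:
  deg(1) = 1
  deg(2) = 6
  deg(3) = 1
  deg(4) = 1
  deg(5) = 2
  deg(6) = 1
  deg(7) = 2

Step 2: Count vertices with odd degree:
  Odd-degree vertices: 1, 3, 4, 6 (4 total)

Step 3: Apply Euler's theorem:
  - Eulerian circuit exists iff graph is connected and all vertices have even degree
  - Eulerian path exists iff graph is connected and has 0 or 2 odd-degree vertices

Graph has 4 odd-degree vertices (need 0 or 2).
Neither Eulerian path nor Eulerian circuit exists.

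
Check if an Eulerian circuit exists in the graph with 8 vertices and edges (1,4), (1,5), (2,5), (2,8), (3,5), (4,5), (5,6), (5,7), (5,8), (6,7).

Step 1: Find the degree of each vertex:
  deg(1) = 2
  deg(2) = 2
  deg(3) = 1
  deg(4) = 2
  deg(5) = 7
  deg(6) = 2
  deg(7) = 2
  deg(8) = 2

Step 2: Count vertices with odd degree:
  Odd-degree vertices: 3, 5 (2 total)

Step 3: Apply Euler's theorem:
  - Eulerian circuit exists iff graph is connected and all vertices have even degree
  - Eulerian path exists iff graph is connected and has 0 or 2 odd-degree vertices

Graph is connected with exactly 2 odd-degree vertices (3, 5).
Eulerian path exists (starting and ending at the odd-degree vertices), but no Eulerian circuit.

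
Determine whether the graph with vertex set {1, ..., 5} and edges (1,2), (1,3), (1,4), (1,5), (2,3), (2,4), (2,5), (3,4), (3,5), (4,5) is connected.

Step 1: Build adjacency list from edges:
  1: 2, 3, 4, 5
  2: 1, 3, 4, 5
  3: 1, 2, 4, 5
  4: 1, 2, 3, 5
  5: 1, 2, 3, 4

Step 2: Run BFS/DFS from vertex 1:
  Visited: {1, 2, 3, 4, 5}
  Reached 5 of 5 vertices

Step 3: All 5 vertices reached from vertex 1, so the graph is connected.
Answer: Yes, the graph is connected.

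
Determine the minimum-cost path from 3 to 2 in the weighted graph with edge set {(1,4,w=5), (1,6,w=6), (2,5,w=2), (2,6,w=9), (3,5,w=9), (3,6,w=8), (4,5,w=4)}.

Step 1: Build adjacency list with weights:
  1: 4(w=5), 6(w=6)
  2: 5(w=2), 6(w=9)
  3: 5(w=9), 6(w=8)
  4: 1(w=5), 5(w=4)
  5: 2(w=2), 3(w=9), 4(w=4)
  6: 1(w=6), 2(w=9), 3(w=8)

Step 2: Apply Dijkstra's algorithm from vertex 3:
  Visit vertex 3 (distance=0)
    Update dist[5] = 9
    Update dist[6] = 8
  Visit vertex 6 (distance=8)
    Update dist[1] = 14
    Update dist[2] = 17
  Visit vertex 5 (distance=9)
    Update dist[2] = 11
    Update dist[4] = 13
  Visit vertex 2 (distance=11)

Step 3: Shortest path: 3 -> 5 -> 2
Total weight: 9 + 2 = 11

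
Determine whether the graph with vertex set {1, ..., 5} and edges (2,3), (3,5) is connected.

Step 1: Build adjacency list from edges:
  1: (none)
  2: 3
  3: 2, 5
  4: (none)
  5: 3

Step 2: Run BFS/DFS from vertex 1:
  Visited: {1}
  Reached 1 of 5 vertices

Step 3: Only 1 of 5 vertices reached. Graph is disconnected.
Connected components: {1}, {2, 3, 5}, {4}
Answer: No, the graph is not connected (3 components).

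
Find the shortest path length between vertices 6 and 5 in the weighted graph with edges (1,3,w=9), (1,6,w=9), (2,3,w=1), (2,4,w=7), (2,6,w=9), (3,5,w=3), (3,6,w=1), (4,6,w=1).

Step 1: Build adjacency list with weights:
  1: 3(w=9), 6(w=9)
  2: 3(w=1), 4(w=7), 6(w=9)
  3: 1(w=9), 2(w=1), 5(w=3), 6(w=1)
  4: 2(w=7), 6(w=1)
  5: 3(w=3)
  6: 1(w=9), 2(w=9), 3(w=1), 4(w=1)

Step 2: Apply Dijkstra's algorithm from vertex 6:
  Visit vertex 6 (distance=0)
    Update dist[1] = 9
    Update dist[2] = 9
    Update dist[3] = 1
    Update dist[4] = 1
  Visit vertex 3 (distance=1)
    Update dist[2] = 2
    Update dist[5] = 4
  Visit vertex 4 (distance=1)
  Visit vertex 2 (distance=2)
  Visit vertex 5 (distance=4)

Step 3: Shortest path: 6 -> 3 -> 5
Total weight: 1 + 3 = 4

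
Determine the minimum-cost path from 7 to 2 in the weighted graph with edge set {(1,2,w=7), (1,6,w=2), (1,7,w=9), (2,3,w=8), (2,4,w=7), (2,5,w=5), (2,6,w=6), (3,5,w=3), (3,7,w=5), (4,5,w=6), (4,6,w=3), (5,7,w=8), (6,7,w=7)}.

Step 1: Build adjacency list with weights:
  1: 2(w=7), 6(w=2), 7(w=9)
  2: 1(w=7), 3(w=8), 4(w=7), 5(w=5), 6(w=6)
  3: 2(w=8), 5(w=3), 7(w=5)
  4: 2(w=7), 5(w=6), 6(w=3)
  5: 2(w=5), 3(w=3), 4(w=6), 7(w=8)
  6: 1(w=2), 2(w=6), 4(w=3), 7(w=7)
  7: 1(w=9), 3(w=5), 5(w=8), 6(w=7)

Step 2: Apply Dijkstra's algorithm from vertex 7:
  Visit vertex 7 (distance=0)
    Update dist[1] = 9
    Update dist[3] = 5
    Update dist[5] = 8
    Update dist[6] = 7
  Visit vertex 3 (distance=5)
    Update dist[2] = 13
  Visit vertex 6 (distance=7)
    Update dist[4] = 10
  Visit vertex 5 (distance=8)
  Visit vertex 1 (distance=9)
  Visit vertex 4 (distance=10)
  Visit vertex 2 (distance=13)

Step 3: Shortest path: 7 -> 6 -> 2
Total weight: 7 + 6 = 13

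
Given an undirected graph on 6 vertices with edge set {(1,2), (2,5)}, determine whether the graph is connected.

Step 1: Build adjacency list from edges:
  1: 2
  2: 1, 5
  3: (none)
  4: (none)
  5: 2
  6: (none)

Step 2: Run BFS/DFS from vertex 1:
  Visited: {1, 2, 5}
  Reached 3 of 6 vertices

Step 3: Only 3 of 6 vertices reached. Graph is disconnected.
Connected components: {1, 2, 5}, {3}, {4}, {6}
Answer: No, the graph is not connected (4 components).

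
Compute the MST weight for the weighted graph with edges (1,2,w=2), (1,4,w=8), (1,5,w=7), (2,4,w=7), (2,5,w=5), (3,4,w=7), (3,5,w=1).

Apply Kruskal's algorithm (sort edges by weight, add if no cycle):

Sorted edges by weight:
  (3,5) w=1
  (1,2) w=2
  (2,5) w=5
  (1,5) w=7
  (2,4) w=7
  (3,4) w=7
  (1,4) w=8

Add edge (3,5) w=1 -- no cycle. Running total: 1
Add edge (1,2) w=2 -- no cycle. Running total: 3
Add edge (2,5) w=5 -- no cycle. Running total: 8
Skip edge (1,5) w=7 -- would create cycle
Add edge (2,4) w=7 -- no cycle. Running total: 15

MST edges: (3,5,w=1), (1,2,w=2), (2,5,w=5), (2,4,w=7)
Total MST weight: 1 + 2 + 5 + 7 = 15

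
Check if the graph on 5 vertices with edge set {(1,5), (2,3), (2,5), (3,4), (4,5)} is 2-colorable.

Step 1: Attempt 2-coloring using BFS:
  Start at vertex 1, assign color 0
  Color vertex 5 with color 1 (neighbor of 1)
  Color vertex 2 with color 0 (neighbor of 5)
  Color vertex 4 with color 0 (neighbor of 5)
  Color vertex 3 with color 1 (neighbor of 2)

Step 2: 2-coloring succeeded. No conflicts found.
  Set A (color 0): {1, 2, 4}
  Set B (color 1): {3, 5}

The graph is bipartite with partition {1, 2, 4}, {3, 5}.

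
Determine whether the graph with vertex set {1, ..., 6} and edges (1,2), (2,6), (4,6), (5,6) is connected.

Step 1: Build adjacency list from edges:
  1: 2
  2: 1, 6
  3: (none)
  4: 6
  5: 6
  6: 2, 4, 5

Step 2: Run BFS/DFS from vertex 1:
  Visited: {1, 2, 6, 4, 5}
  Reached 5 of 6 vertices

Step 3: Only 5 of 6 vertices reached. Graph is disconnected.
Connected components: {1, 2, 4, 5, 6}, {3}
Answer: No, the graph is not connected (2 components).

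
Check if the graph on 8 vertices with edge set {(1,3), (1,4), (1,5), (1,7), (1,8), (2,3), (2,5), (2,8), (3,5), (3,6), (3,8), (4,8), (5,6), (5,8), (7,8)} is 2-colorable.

Step 1: Attempt 2-coloring using BFS:
  Start at vertex 1, assign color 0
  Color vertex 3 with color 1 (neighbor of 1)
  Color vertex 4 with color 1 (neighbor of 1)
  Color vertex 5 with color 1 (neighbor of 1)
  Color vertex 7 with color 1 (neighbor of 1)
  Color vertex 8 with color 1 (neighbor of 1)
  Color vertex 2 with color 0 (neighbor of 3)

Step 2: Conflict found! Vertices 3 and 5 are adjacent but have the same color.
This means the graph contains an odd cycle.

The graph is NOT bipartite.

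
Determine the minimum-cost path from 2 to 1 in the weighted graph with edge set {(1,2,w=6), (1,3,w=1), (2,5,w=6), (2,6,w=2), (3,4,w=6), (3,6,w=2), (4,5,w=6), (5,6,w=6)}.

Step 1: Build adjacency list with weights:
  1: 2(w=6), 3(w=1)
  2: 1(w=6), 5(w=6), 6(w=2)
  3: 1(w=1), 4(w=6), 6(w=2)
  4: 3(w=6), 5(w=6)
  5: 2(w=6), 4(w=6), 6(w=6)
  6: 2(w=2), 3(w=2), 5(w=6)

Step 2: Apply Dijkstra's algorithm from vertex 2:
  Visit vertex 2 (distance=0)
    Update dist[1] = 6
    Update dist[5] = 6
    Update dist[6] = 2
  Visit vertex 6 (distance=2)
    Update dist[3] = 4
  Visit vertex 3 (distance=4)
    Update dist[1] = 5
    Update dist[4] = 10
  Visit vertex 1 (distance=5)

Step 3: Shortest path: 2 -> 6 -> 3 -> 1
Total weight: 2 + 2 + 1 = 5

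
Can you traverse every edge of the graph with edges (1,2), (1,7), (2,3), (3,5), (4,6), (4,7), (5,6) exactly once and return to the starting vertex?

Step 1: Find the degree of each vertex:
  deg(1) = 2
  deg(2) = 2
  deg(3) = 2
  deg(4) = 2
  deg(5) = 2
  deg(6) = 2
  deg(7) = 2

Step 2: Count vertices with odd degree:
  All vertices have even degree (0 odd-degree vertices)

Step 3: Apply Euler's theorem:
  - Eulerian circuit exists iff graph is connected and all vertices have even degree
  - Eulerian path exists iff graph is connected and has 0 or 2 odd-degree vertices

Graph is connected with 0 odd-degree vertices.
Both Eulerian circuit and Eulerian path exist.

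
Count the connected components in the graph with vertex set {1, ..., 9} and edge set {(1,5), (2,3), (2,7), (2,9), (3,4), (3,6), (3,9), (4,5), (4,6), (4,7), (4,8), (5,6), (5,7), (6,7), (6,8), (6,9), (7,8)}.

Step 1: Build adjacency list from edges:
  1: 5
  2: 3, 7, 9
  3: 2, 4, 6, 9
  4: 3, 5, 6, 7, 8
  5: 1, 4, 6, 7
  6: 3, 4, 5, 7, 8, 9
  7: 2, 4, 5, 6, 8
  8: 4, 6, 7
  9: 2, 3, 6

Step 2: Run BFS/DFS from vertex 1:
  Visited: {1, 5, 4, 6, 7, 3, 8, 9, 2}
  Reached 9 of 9 vertices

Step 3: All 9 vertices reached from vertex 1, so the graph is connected.
Number of connected components: 1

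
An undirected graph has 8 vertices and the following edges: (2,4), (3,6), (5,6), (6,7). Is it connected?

Step 1: Build adjacency list from edges:
  1: (none)
  2: 4
  3: 6
  4: 2
  5: 6
  6: 3, 5, 7
  7: 6
  8: (none)

Step 2: Run BFS/DFS from vertex 1:
  Visited: {1}
  Reached 1 of 8 vertices

Step 3: Only 1 of 8 vertices reached. Graph is disconnected.
Connected components: {1}, {2, 4}, {3, 5, 6, 7}, {8}
Answer: No, the graph is not connected (4 components).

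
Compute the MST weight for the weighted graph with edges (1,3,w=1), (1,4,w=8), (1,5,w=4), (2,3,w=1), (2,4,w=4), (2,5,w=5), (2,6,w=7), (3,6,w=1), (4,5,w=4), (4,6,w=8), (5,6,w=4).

Apply Kruskal's algorithm (sort edges by weight, add if no cycle):

Sorted edges by weight:
  (1,3) w=1
  (2,3) w=1
  (3,6) w=1
  (1,5) w=4
  (2,4) w=4
  (4,5) w=4
  (5,6) w=4
  (2,5) w=5
  (2,6) w=7
  (1,4) w=8
  (4,6) w=8

Add edge (1,3) w=1 -- no cycle. Running total: 1
Add edge (2,3) w=1 -- no cycle. Running total: 2
Add edge (3,6) w=1 -- no cycle. Running total: 3
Add edge (1,5) w=4 -- no cycle. Running total: 7
Add edge (2,4) w=4 -- no cycle. Running total: 11

MST edges: (1,3,w=1), (2,3,w=1), (3,6,w=1), (1,5,w=4), (2,4,w=4)
Total MST weight: 1 + 1 + 1 + 4 + 4 = 11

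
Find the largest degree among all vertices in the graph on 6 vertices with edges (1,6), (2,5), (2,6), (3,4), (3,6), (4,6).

Step 1: Count edges incident to each vertex:
  deg(1) = 1 (neighbors: 6)
  deg(2) = 2 (neighbors: 5, 6)
  deg(3) = 2 (neighbors: 4, 6)
  deg(4) = 2 (neighbors: 3, 6)
  deg(5) = 1 (neighbors: 2)
  deg(6) = 4 (neighbors: 1, 2, 3, 4)

Step 2: Find maximum:
  max(1, 2, 2, 2, 1, 4) = 4 (vertex 6)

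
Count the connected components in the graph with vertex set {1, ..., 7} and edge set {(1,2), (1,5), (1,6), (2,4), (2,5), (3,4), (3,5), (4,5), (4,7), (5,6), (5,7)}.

Step 1: Build adjacency list from edges:
  1: 2, 5, 6
  2: 1, 4, 5
  3: 4, 5
  4: 2, 3, 5, 7
  5: 1, 2, 3, 4, 6, 7
  6: 1, 5
  7: 4, 5

Step 2: Run BFS/DFS from vertex 1:
  Visited: {1, 2, 5, 6, 4, 3, 7}
  Reached 7 of 7 vertices

Step 3: All 7 vertices reached from vertex 1, so the graph is connected.
Number of connected components: 1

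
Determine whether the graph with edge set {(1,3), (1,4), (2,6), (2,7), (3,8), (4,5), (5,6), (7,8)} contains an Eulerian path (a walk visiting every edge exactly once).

Step 1: Find the degree of each vertex:
  deg(1) = 2
  deg(2) = 2
  deg(3) = 2
  deg(4) = 2
  deg(5) = 2
  deg(6) = 2
  deg(7) = 2
  deg(8) = 2

Step 2: Count vertices with odd degree:
  All vertices have even degree (0 odd-degree vertices)

Step 3: Apply Euler's theorem:
  - Eulerian circuit exists iff graph is connected and all vertices have even degree
  - Eulerian path exists iff graph is connected and has 0 or 2 odd-degree vertices

Graph is connected with 0 odd-degree vertices.
Both Eulerian circuit and Eulerian path exist.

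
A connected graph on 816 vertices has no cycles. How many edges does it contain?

A tree on n vertices always has exactly n - 1 edges.
For n = 816: edges = 816 - 1 = 815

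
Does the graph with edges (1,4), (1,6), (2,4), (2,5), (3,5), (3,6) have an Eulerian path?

Step 1: Find the degree of each vertex:
  deg(1) = 2
  deg(2) = 2
  deg(3) = 2
  deg(4) = 2
  deg(5) = 2
  deg(6) = 2

Step 2: Count vertices with odd degree:
  All vertices have even degree (0 odd-degree vertices)

Step 3: Apply Euler's theorem:
  - Eulerian circuit exists iff graph is connected and all vertices have even degree
  - Eulerian path exists iff graph is connected and has 0 or 2 odd-degree vertices

Graph is connected with 0 odd-degree vertices.
Both Eulerian circuit and Eulerian path exist.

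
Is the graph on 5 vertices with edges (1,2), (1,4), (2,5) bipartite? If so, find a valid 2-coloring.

Step 1: Attempt 2-coloring using BFS:
  Start at vertex 1, assign color 0
  Color vertex 2 with color 1 (neighbor of 1)
  Color vertex 4 with color 1 (neighbor of 1)
  Color vertex 5 with color 0 (neighbor of 2)
  Start new component at vertex 3, assign color 0

Step 2: 2-coloring succeeded. No conflicts found.
  Set A (color 0): {1, 3, 5}
  Set B (color 1): {2, 4}

The graph is bipartite with partition {1, 3, 5}, {2, 4}.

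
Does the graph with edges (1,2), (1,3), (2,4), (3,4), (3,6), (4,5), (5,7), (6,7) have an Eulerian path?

Step 1: Find the degree of each vertex:
  deg(1) = 2
  deg(2) = 2
  deg(3) = 3
  deg(4) = 3
  deg(5) = 2
  deg(6) = 2
  deg(7) = 2

Step 2: Count vertices with odd degree:
  Odd-degree vertices: 3, 4 (2 total)

Step 3: Apply Euler's theorem:
  - Eulerian circuit exists iff graph is connected and all vertices have even degree
  - Eulerian path exists iff graph is connected and has 0 or 2 odd-degree vertices

Graph is connected with exactly 2 odd-degree vertices (3, 4).
Eulerian path exists (starting and ending at the odd-degree vertices), but no Eulerian circuit.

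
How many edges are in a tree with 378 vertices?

A tree on n vertices always has exactly n - 1 edges.
For n = 378: edges = 378 - 1 = 377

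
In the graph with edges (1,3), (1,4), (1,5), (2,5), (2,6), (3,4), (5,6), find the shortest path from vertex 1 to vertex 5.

Step 1: Build adjacency list:
  1: 3, 4, 5
  2: 5, 6
  3: 1, 4
  4: 1, 3
  5: 1, 2, 6
  6: 2, 5

Step 2: BFS from vertex 1 to find shortest path to 5:
  vertex 3 reached at distance 1
  vertex 4 reached at distance 1
  vertex 5 reached at distance 1

Step 3: Shortest path: 1 -> 5
Path length: 1 edge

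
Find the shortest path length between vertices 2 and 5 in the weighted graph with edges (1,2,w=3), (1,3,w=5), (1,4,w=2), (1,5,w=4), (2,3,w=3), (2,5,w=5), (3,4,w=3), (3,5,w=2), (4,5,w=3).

Step 1: Build adjacency list with weights:
  1: 2(w=3), 3(w=5), 4(w=2), 5(w=4)
  2: 1(w=3), 3(w=3), 5(w=5)
  3: 1(w=5), 2(w=3), 4(w=3), 5(w=2)
  4: 1(w=2), 3(w=3), 5(w=3)
  5: 1(w=4), 2(w=5), 3(w=2), 4(w=3)

Step 2: Apply Dijkstra's algorithm from vertex 2:
  Visit vertex 2 (distance=0)
    Update dist[1] = 3
    Update dist[3] = 3
    Update dist[5] = 5
  Visit vertex 1 (distance=3)
    Update dist[4] = 5
  Visit vertex 3 (distance=3)
  Visit vertex 4 (distance=5)
  Visit vertex 5 (distance=5)

Step 3: Shortest path: 2 -> 5
Total weight: 5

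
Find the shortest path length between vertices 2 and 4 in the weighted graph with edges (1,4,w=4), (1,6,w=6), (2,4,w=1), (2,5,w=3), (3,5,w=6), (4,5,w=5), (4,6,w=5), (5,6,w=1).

Step 1: Build adjacency list with weights:
  1: 4(w=4), 6(w=6)
  2: 4(w=1), 5(w=3)
  3: 5(w=6)
  4: 1(w=4), 2(w=1), 5(w=5), 6(w=5)
  5: 2(w=3), 3(w=6), 4(w=5), 6(w=1)
  6: 1(w=6), 4(w=5), 5(w=1)

Step 2: Apply Dijkstra's algorithm from vertex 2:
  Visit vertex 2 (distance=0)
    Update dist[4] = 1
    Update dist[5] = 3
  Visit vertex 4 (distance=1)
    Update dist[1] = 5
    Update dist[6] = 6

Step 3: Shortest path: 2 -> 4
Total weight: 1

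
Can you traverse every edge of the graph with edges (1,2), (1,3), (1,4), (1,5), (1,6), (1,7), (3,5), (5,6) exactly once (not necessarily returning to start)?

Step 1: Find the degree of each vertex:
  deg(1) = 6
  deg(2) = 1
  deg(3) = 2
  deg(4) = 1
  deg(5) = 3
  deg(6) = 2
  deg(7) = 1

Step 2: Count vertices with odd degree:
  Odd-degree vertices: 2, 4, 5, 7 (4 total)

Step 3: Apply Euler's theorem:
  - Eulerian circuit exists iff graph is connected and all vertices have even degree
  - Eulerian path exists iff graph is connected and has 0 or 2 odd-degree vertices

Graph has 4 odd-degree vertices (need 0 or 2).
Neither Eulerian path nor Eulerian circuit exists.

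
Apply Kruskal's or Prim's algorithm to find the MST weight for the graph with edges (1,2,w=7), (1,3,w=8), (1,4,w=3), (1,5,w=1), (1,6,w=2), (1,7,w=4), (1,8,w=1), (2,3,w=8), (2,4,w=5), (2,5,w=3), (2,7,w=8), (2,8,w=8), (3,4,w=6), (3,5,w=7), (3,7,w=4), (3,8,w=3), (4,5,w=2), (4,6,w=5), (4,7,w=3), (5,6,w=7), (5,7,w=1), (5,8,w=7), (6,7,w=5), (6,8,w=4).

Apply Kruskal's algorithm (sort edges by weight, add if no cycle):

Sorted edges by weight:
  (1,8) w=1
  (1,5) w=1
  (5,7) w=1
  (1,6) w=2
  (4,5) w=2
  (1,4) w=3
  (2,5) w=3
  (3,8) w=3
  (4,7) w=3
  (1,7) w=4
  (3,7) w=4
  (6,8) w=4
  (2,4) w=5
  (4,6) w=5
  (6,7) w=5
  (3,4) w=6
  (1,2) w=7
  (3,5) w=7
  (5,6) w=7
  (5,8) w=7
  (1,3) w=8
  (2,3) w=8
  (2,8) w=8
  (2,7) w=8

Add edge (1,8) w=1 -- no cycle. Running total: 1
Add edge (1,5) w=1 -- no cycle. Running total: 2
Add edge (5,7) w=1 -- no cycle. Running total: 3
Add edge (1,6) w=2 -- no cycle. Running total: 5
Add edge (4,5) w=2 -- no cycle. Running total: 7
Skip edge (1,4) w=3 -- would create cycle
Add edge (2,5) w=3 -- no cycle. Running total: 10
Add edge (3,8) w=3 -- no cycle. Running total: 13

MST edges: (1,8,w=1), (1,5,w=1), (5,7,w=1), (1,6,w=2), (4,5,w=2), (2,5,w=3), (3,8,w=3)
Total MST weight: 1 + 1 + 1 + 2 + 2 + 3 + 3 = 13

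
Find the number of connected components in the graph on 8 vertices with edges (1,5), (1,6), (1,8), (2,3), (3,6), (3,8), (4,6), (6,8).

Step 1: Build adjacency list from edges:
  1: 5, 6, 8
  2: 3
  3: 2, 6, 8
  4: 6
  5: 1
  6: 1, 3, 4, 8
  7: (none)
  8: 1, 3, 6

Step 2: Run BFS/DFS from vertex 1:
  Visited: {1, 5, 6, 8, 3, 4, 2}
  Reached 7 of 8 vertices

Step 3: Only 7 of 8 vertices reached. Graph is disconnected.
Connected components: {1, 2, 3, 4, 5, 6, 8}, {7}
Number of connected components: 2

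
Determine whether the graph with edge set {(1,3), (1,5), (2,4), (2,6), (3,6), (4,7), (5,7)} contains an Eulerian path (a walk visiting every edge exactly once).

Step 1: Find the degree of each vertex:
  deg(1) = 2
  deg(2) = 2
  deg(3) = 2
  deg(4) = 2
  deg(5) = 2
  deg(6) = 2
  deg(7) = 2

Step 2: Count vertices with odd degree:
  All vertices have even degree (0 odd-degree vertices)

Step 3: Apply Euler's theorem:
  - Eulerian circuit exists iff graph is connected and all vertices have even degree
  - Eulerian path exists iff graph is connected and has 0 or 2 odd-degree vertices

Graph is connected with 0 odd-degree vertices.
Both Eulerian circuit and Eulerian path exist.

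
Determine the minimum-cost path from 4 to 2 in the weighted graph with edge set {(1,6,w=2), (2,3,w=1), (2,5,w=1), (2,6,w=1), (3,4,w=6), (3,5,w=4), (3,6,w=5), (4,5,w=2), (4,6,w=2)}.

Step 1: Build adjacency list with weights:
  1: 6(w=2)
  2: 3(w=1), 5(w=1), 6(w=1)
  3: 2(w=1), 4(w=6), 5(w=4), 6(w=5)
  4: 3(w=6), 5(w=2), 6(w=2)
  5: 2(w=1), 3(w=4), 4(w=2)
  6: 1(w=2), 2(w=1), 3(w=5), 4(w=2)

Step 2: Apply Dijkstra's algorithm from vertex 4:
  Visit vertex 4 (distance=0)
    Update dist[3] = 6
    Update dist[5] = 2
    Update dist[6] = 2
  Visit vertex 5 (distance=2)
    Update dist[2] = 3
  Visit vertex 6 (distance=2)
    Update dist[1] = 4
  Visit vertex 2 (distance=3)
    Update dist[3] = 4

Step 3: Shortest path: 4 -> 6 -> 2
Total weight: 2 + 1 = 3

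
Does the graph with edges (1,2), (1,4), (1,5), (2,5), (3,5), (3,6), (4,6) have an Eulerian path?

Step 1: Find the degree of each vertex:
  deg(1) = 3
  deg(2) = 2
  deg(3) = 2
  deg(4) = 2
  deg(5) = 3
  deg(6) = 2

Step 2: Count vertices with odd degree:
  Odd-degree vertices: 1, 5 (2 total)

Step 3: Apply Euler's theorem:
  - Eulerian circuit exists iff graph is connected and all vertices have even degree
  - Eulerian path exists iff graph is connected and has 0 or 2 odd-degree vertices

Graph is connected with exactly 2 odd-degree vertices (1, 5).
Eulerian path exists (starting and ending at the odd-degree vertices), but no Eulerian circuit.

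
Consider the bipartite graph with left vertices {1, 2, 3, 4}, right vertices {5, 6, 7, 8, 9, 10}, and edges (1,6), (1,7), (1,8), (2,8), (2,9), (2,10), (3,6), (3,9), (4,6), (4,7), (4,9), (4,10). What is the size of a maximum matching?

Step 1: List the neighbors of each left vertex:
  1: 6, 7, 8
  2: 8, 9, 10
  3: 6, 9
  4: 6, 7, 9, 10

Step 2: Greedily match left vertices, then look for augmenting paths:
  Match 1 -- 6
  Match 2 -- 8
  Match 3 -- 9
  Match 4 -- 7
  No augmenting path remains.

Step 3: Verify this is maximum:
  Matching size 4 = min(|L|, |R|) = min(4, 6), which is an upper bound, so this matching is maximum.

Maximum matching: {(1,6), (2,8), (3,9), (4,7)}
Size: 4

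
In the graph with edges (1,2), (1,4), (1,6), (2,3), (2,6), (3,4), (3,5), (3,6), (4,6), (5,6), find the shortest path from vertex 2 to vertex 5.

Step 1: Build adjacency list:
  1: 2, 4, 6
  2: 1, 3, 6
  3: 2, 4, 5, 6
  4: 1, 3, 6
  5: 3, 6
  6: 1, 2, 3, 4, 5

Step 2: BFS from vertex 2 to find shortest path to 5:
  vertex 1 reached at distance 1
  vertex 3 reached at distance 1
  vertex 6 reached at distance 1
  vertex 4 reached at distance 2
  vertex 5 reached at distance 2

Step 3: Shortest path: 2 -> 6 -> 5
Path length: 2 edges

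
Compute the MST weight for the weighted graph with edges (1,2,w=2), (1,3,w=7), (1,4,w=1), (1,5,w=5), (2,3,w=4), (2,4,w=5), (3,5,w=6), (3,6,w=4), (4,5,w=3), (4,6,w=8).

Apply Kruskal's algorithm (sort edges by weight, add if no cycle):

Sorted edges by weight:
  (1,4) w=1
  (1,2) w=2
  (4,5) w=3
  (2,3) w=4
  (3,6) w=4
  (1,5) w=5
  (2,4) w=5
  (3,5) w=6
  (1,3) w=7
  (4,6) w=8

Add edge (1,4) w=1 -- no cycle. Running total: 1
Add edge (1,2) w=2 -- no cycle. Running total: 3
Add edge (4,5) w=3 -- no cycle. Running total: 6
Add edge (2,3) w=4 -- no cycle. Running total: 10
Add edge (3,6) w=4 -- no cycle. Running total: 14

MST edges: (1,4,w=1), (1,2,w=2), (4,5,w=3), (2,3,w=4), (3,6,w=4)
Total MST weight: 1 + 2 + 3 + 4 + 4 = 14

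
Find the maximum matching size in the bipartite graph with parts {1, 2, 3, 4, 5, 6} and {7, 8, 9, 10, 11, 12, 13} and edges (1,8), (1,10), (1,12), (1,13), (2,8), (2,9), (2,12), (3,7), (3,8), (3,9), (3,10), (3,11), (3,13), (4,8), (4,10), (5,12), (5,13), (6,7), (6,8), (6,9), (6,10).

Step 1: List the neighbors of each left vertex:
  1: 8, 10, 12, 13
  2: 8, 9, 12
  3: 7, 8, 9, 10, 11, 13
  4: 8, 10
  5: 12, 13
  6: 7, 8, 9, 10

Step 2: Greedily match left vertices, then look for augmenting paths:
  Match 1 -- 8
  Match 2 -- 9
  Match 3 -- 11
  Match 4 -- 10
  Match 5 -- 12
  Match 6 -- 7
  No augmenting path remains.

Step 3: Verify this is maximum:
  Matching size 6 = min(|L|, |R|) = min(6, 7), which is an upper bound, so this matching is maximum.

Maximum matching: {(1,8), (2,9), (3,11), (4,10), (5,12), (6,7)}
Size: 6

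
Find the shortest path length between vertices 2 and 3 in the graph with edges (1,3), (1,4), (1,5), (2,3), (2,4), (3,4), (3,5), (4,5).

Step 1: Build adjacency list:
  1: 3, 4, 5
  2: 3, 4
  3: 1, 2, 4, 5
  4: 1, 2, 3, 5
  5: 1, 3, 4

Step 2: BFS from vertex 2 to find shortest path to 3:
  vertex 3 reached at distance 1

Step 3: Shortest path: 2 -> 3
Path length: 1 edge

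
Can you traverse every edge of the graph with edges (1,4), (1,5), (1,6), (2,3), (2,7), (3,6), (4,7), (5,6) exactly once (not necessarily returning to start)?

Step 1: Find the degree of each vertex:
  deg(1) = 3
  deg(2) = 2
  deg(3) = 2
  deg(4) = 2
  deg(5) = 2
  deg(6) = 3
  deg(7) = 2

Step 2: Count vertices with odd degree:
  Odd-degree vertices: 1, 6 (2 total)

Step 3: Apply Euler's theorem:
  - Eulerian circuit exists iff graph is connected and all vertices have even degree
  - Eulerian path exists iff graph is connected and has 0 or 2 odd-degree vertices

Graph is connected with exactly 2 odd-degree vertices (1, 6).
Eulerian path exists (starting and ending at the odd-degree vertices), but no Eulerian circuit.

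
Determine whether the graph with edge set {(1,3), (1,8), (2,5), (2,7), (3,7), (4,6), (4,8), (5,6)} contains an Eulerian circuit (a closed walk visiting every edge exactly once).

Step 1: Find the degree of each vertex:
  deg(1) = 2
  deg(2) = 2
  deg(3) = 2
  deg(4) = 2
  deg(5) = 2
  deg(6) = 2
  deg(7) = 2
  deg(8) = 2

Step 2: Count vertices with odd degree:
  All vertices have even degree (0 odd-degree vertices)

Step 3: Apply Euler's theorem:
  - Eulerian circuit exists iff graph is connected and all vertices have even degree
  - Eulerian path exists iff graph is connected and has 0 or 2 odd-degree vertices

Graph is connected with 0 odd-degree vertices.
Both Eulerian circuit and Eulerian path exist.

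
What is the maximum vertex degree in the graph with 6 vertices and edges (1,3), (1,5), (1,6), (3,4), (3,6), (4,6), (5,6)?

Step 1: Count edges incident to each vertex:
  deg(1) = 3 (neighbors: 3, 5, 6)
  deg(2) = 0 (neighbors: none)
  deg(3) = 3 (neighbors: 1, 4, 6)
  deg(4) = 2 (neighbors: 3, 6)
  deg(5) = 2 (neighbors: 1, 6)
  deg(6) = 4 (neighbors: 1, 3, 4, 5)

Step 2: Find maximum:
  max(3, 0, 3, 2, 2, 4) = 4 (vertex 6)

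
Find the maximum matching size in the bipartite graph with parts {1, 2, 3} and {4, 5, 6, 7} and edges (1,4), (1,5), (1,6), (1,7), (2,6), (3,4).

Step 1: List the neighbors of each left vertex:
  1: 4, 5, 6, 7
  2: 6
  3: 4

Step 2: Greedily match left vertices, then look for augmenting paths:
  Match 1 -- 5
  Match 2 -- 6
  Match 3 -- 4
  No augmenting path remains.

Step 3: Verify this is maximum:
  Matching size 3 = min(|L|, |R|) = min(3, 4), which is an upper bound, so this matching is maximum.

Maximum matching: {(1,5), (2,6), (3,4)}
Size: 3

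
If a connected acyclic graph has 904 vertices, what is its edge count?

A tree on n vertices always has exactly n - 1 edges.
For n = 904: edges = 904 - 1 = 903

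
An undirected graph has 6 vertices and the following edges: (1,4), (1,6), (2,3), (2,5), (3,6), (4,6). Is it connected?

Step 1: Build adjacency list from edges:
  1: 4, 6
  2: 3, 5
  3: 2, 6
  4: 1, 6
  5: 2
  6: 1, 3, 4

Step 2: Run BFS/DFS from vertex 1:
  Visited: {1, 4, 6, 3, 2, 5}
  Reached 6 of 6 vertices

Step 3: All 6 vertices reached from vertex 1, so the graph is connected.
Answer: Yes, the graph is connected.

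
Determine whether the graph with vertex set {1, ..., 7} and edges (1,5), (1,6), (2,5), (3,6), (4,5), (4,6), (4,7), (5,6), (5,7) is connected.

Step 1: Build adjacency list from edges:
  1: 5, 6
  2: 5
  3: 6
  4: 5, 6, 7
  5: 1, 2, 4, 6, 7
  6: 1, 3, 4, 5
  7: 4, 5

Step 2: Run BFS/DFS from vertex 1:
  Visited: {1, 5, 6, 2, 4, 7, 3}
  Reached 7 of 7 vertices

Step 3: All 7 vertices reached from vertex 1, so the graph is connected.
Answer: Yes, the graph is connected.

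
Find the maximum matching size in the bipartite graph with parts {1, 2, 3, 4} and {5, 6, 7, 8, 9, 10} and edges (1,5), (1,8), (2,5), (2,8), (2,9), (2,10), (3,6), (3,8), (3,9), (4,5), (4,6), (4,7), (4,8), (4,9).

Step 1: List the neighbors of each left vertex:
  1: 5, 8
  2: 5, 8, 9, 10
  3: 6, 8, 9
  4: 5, 6, 7, 8, 9

Step 2: Greedily match left vertices, then look for augmenting paths:
  Match 1 -- 5
  Match 2 -- 8
  Match 3 -- 6
  Match 4 -- 7
  No augmenting path remains.

Step 3: Verify this is maximum:
  Matching size 4 = min(|L|, |R|) = min(4, 6), which is an upper bound, so this matching is maximum.

Maximum matching: {(1,5), (2,8), (3,6), (4,7)}
Size: 4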